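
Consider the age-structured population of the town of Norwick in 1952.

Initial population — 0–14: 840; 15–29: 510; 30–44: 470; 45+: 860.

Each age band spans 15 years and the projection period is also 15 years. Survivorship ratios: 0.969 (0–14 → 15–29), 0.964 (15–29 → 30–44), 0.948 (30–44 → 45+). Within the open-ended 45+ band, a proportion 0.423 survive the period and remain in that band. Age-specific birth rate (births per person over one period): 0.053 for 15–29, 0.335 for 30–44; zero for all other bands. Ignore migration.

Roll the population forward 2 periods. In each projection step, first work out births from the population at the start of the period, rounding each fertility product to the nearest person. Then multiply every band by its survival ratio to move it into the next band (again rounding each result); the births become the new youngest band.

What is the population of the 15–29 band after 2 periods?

178

Period 1.
Births: 510 × 0.053 = 27, 470 × 0.335 = 157 — total 184
15–29: 840 × 0.969 = 814
30–44: 510 × 0.964 = 492
45+: 470 × 0.948 + 860 × 0.423 = 446 + 364 = 810
→ [184, 814, 492, 810]
Period 2.
Births: 814 × 0.053 = 43, 492 × 0.335 = 165 — total 208
15–29: 184 × 0.969 = 178
30–44: 814 × 0.964 = 785
45+: 492 × 0.948 + 810 × 0.423 = 466 + 343 = 809
→ [208, 178, 785, 809]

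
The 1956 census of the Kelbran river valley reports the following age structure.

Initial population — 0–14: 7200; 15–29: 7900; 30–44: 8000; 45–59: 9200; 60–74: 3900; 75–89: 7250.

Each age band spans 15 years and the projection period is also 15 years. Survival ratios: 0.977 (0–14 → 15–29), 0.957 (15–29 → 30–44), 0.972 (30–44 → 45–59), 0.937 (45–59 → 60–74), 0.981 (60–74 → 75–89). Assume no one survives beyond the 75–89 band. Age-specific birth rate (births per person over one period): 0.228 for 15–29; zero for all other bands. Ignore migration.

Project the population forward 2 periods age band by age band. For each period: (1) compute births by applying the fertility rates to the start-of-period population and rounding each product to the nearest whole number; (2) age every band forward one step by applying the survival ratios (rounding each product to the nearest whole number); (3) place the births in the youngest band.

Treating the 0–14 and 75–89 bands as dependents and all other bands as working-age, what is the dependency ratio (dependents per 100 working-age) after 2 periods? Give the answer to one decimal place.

43.5

(Bands numbered youngest = 1 to oldest = 6.)
Period 1.
Births: 7900 * 0.228 = 1801
Band 2: 7200 * 0.977 = 7034
Band 3: 7900 * 0.957 = 7560
Band 4: 8000 * 0.972 = 7776
Band 5: 9200 * 0.937 = 8620
Band 6: 3900 * 0.981 = 3826
Giving 1801 / 7034 / 7560 / 7776 / 8620 / 3826.
Period 2.
Births: 7034 * 0.228 = 1604
Band 2: 1801 * 0.977 = 1760
Band 3: 7034 * 0.957 = 6732
Band 4: 7560 * 0.972 = 7348
Band 5: 7776 * 0.937 = 7286
Band 6: 8620 * 0.981 = 8456
Giving 1604 / 1760 / 6732 / 7348 / 7286 / 8456.
Dependents (band 0–14 + band 75–89) = 1604 + 8456 = 10060; working-age = 23126; ratio = 10060/23126 × 100 = 43.5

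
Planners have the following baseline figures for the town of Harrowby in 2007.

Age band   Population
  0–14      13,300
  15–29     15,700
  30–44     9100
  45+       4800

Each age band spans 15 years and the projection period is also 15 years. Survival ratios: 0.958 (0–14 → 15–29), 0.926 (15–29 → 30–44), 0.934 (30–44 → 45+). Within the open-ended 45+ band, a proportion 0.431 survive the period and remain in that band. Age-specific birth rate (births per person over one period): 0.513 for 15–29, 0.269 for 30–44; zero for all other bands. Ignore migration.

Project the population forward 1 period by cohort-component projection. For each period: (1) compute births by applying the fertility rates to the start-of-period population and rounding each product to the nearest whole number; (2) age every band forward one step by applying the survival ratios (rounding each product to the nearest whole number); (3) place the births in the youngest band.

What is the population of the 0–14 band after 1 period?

(Groups numbered youngest = 1 to oldest = 4.)
[period 1]
Births: 15700 * 0.513 = 8054, 9100 * 0.269 = 2448 → total 10502
Group 2: 13300 * 0.958 = 12741
Group 3: 15700 * 0.926 = 14538
Group 4: 9100 * 0.934 + 4800 * 0.431 = 8499 + 2069 = 10568
Giving 10502 / 12741 / 14538 / 10568.

10502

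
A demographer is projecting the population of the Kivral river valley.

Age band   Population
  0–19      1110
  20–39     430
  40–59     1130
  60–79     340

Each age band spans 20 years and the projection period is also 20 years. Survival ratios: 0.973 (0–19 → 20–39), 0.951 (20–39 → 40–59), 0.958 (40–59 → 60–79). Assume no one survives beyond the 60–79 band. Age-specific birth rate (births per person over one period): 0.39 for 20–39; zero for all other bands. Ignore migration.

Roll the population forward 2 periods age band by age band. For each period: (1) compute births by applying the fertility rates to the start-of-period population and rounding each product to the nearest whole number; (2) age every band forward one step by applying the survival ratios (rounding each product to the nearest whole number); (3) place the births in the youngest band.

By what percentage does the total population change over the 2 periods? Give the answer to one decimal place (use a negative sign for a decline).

— Period 1 —
Births: 430 * 0.39 = 168
20–39: 1110 * 0.973 = 1080
40–59: 430 * 0.951 = 409
60–79: 1130 * 0.958 = 1083
Giving 168 / 1080 / 409 / 1083.
— Period 2 —
Births: 1080 * 0.39 = 421
20–39: 168 * 0.973 = 163
40–59: 1080 * 0.951 = 1027
60–79: 409 * 0.958 = 392
Giving 421 / 163 / 1027 / 392.
Total: 3010 → 2003; change = -1007; percentage change = -33.5%

-33.5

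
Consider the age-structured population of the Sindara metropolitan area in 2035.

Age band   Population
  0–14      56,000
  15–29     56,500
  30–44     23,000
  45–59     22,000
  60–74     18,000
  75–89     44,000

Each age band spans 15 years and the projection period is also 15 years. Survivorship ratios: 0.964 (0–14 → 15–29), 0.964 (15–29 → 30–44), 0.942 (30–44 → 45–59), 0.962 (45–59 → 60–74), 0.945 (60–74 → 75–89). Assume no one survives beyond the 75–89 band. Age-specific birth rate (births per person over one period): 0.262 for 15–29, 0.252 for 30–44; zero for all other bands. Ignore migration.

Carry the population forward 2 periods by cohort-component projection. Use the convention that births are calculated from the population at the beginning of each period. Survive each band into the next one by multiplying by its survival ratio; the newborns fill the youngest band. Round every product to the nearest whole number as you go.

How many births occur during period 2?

27869

[period 1]
Births: 56500 * 0.262 = 14803, 23000 * 0.252 = 5796 → 20599
15–29: 56000 * 0.964 = 53984
30–44: 56500 * 0.964 = 54466
45–59: 23000 * 0.942 = 21666
60–74: 22000 * 0.962 = 21164
75–89: 18000 * 0.945 = 17010
→ [20599, 53984, 54466, 21666, 21164, 17010]
[period 2]
Births: 53984 * 0.262 = 14144, 54466 * 0.252 = 13725 → 27869
15–29: 20599 * 0.964 = 19857
30–44: 53984 * 0.964 = 52041
45–59: 54466 * 0.942 = 51307
60–74: 21666 * 0.962 = 20843
75–89: 21164 * 0.945 = 20000
→ [27869, 19857, 52041, 51307, 20843, 20000]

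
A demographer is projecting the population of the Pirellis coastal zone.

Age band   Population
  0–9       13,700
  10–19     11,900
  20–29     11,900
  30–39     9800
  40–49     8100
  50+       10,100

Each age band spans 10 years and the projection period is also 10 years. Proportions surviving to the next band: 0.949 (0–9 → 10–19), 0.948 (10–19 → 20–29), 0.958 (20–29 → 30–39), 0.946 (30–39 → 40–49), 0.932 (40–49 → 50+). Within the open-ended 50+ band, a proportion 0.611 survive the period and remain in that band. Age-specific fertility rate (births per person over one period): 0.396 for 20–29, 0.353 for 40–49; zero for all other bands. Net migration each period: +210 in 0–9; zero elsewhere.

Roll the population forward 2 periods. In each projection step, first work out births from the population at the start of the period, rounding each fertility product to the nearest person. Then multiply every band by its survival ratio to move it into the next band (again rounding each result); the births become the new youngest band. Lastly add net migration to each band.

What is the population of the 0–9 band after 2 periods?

7950

— Period 1 —
Births: 11900 × 0.396 = 4712 ; 8100 × 0.353 = 2859 ⇒ total 7571
10–19: 13700 × 0.949 = 13001
20–29: 11900 × 0.948 = 11281
30–39: 11900 × 0.958 = 11400
40–49: 9800 × 0.946 = 9271
50+: 8100 × 0.932 + 10100 × 0.611 = 7549 + 6171 = 13720
Net migration: 0–9 + 210 → 7781
Giving 7781 / 13001 / 11281 / 11400 / 9271 / 13720.
— Period 2 —
Births: 11281 × 0.396 = 4467 ; 9271 × 0.353 = 3273 ⇒ total 7740
10–19: 7781 × 0.949 = 7384
20–29: 13001 × 0.948 = 12325
30–39: 11281 × 0.958 = 10807
40–49: 11400 × 0.946 = 10784
50+: 9271 × 0.932 + 13720 × 0.611 = 8641 + 8383 = 17024
Net migration: 0–9 + 210 → 7950
Giving 7950 / 7384 / 12325 / 10807 / 10784 / 17024.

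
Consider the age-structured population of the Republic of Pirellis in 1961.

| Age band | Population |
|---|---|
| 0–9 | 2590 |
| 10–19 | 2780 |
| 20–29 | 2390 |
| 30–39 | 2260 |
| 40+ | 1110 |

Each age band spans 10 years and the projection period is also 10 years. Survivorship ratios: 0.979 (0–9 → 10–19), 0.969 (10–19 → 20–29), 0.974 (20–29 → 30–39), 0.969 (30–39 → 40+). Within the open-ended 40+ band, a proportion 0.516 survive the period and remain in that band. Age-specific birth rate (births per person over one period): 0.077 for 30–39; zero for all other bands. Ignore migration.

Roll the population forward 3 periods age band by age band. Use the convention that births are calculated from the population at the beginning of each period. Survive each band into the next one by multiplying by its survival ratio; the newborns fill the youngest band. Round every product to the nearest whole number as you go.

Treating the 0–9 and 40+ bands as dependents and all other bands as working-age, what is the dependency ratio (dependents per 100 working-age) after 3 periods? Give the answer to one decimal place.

170.0

— Period 1 —
Births: 2260 × 0.077 = 174
10–19: 2590 × 0.979 = 2536
20–29: 2780 × 0.969 = 2694
30–39: 2390 × 0.974 = 2328
40+: 2260 × 0.969 + 1110 × 0.516 = 2190 + 573 = 2763
End of period: [174, 2536, 2694, 2328, 2763]
— Period 2 —
Births: 2328 × 0.077 = 179
10–19: 174 × 0.979 = 170
20–29: 2536 × 0.969 = 2457
30–39: 2694 × 0.974 = 2624
40+: 2328 × 0.969 + 2763 × 0.516 = 2256 + 1426 = 3682
End of period: [179, 170, 2457, 2624, 3682]
— Period 3 —
Births: 2624 × 0.077 = 202
10–19: 179 × 0.979 = 175
20–29: 170 × 0.969 = 165
30–39: 2457 × 0.974 = 2393
40+: 2624 × 0.969 + 3682 × 0.516 = 2543 + 1900 = 4443
End of period: [202, 175, 165, 2393, 4443]
Dependents (band 0–9 + band 40+) = 202 + 4443 = 4645; working-age = 2733; ratio = 4645/2733 × 100 = 170.0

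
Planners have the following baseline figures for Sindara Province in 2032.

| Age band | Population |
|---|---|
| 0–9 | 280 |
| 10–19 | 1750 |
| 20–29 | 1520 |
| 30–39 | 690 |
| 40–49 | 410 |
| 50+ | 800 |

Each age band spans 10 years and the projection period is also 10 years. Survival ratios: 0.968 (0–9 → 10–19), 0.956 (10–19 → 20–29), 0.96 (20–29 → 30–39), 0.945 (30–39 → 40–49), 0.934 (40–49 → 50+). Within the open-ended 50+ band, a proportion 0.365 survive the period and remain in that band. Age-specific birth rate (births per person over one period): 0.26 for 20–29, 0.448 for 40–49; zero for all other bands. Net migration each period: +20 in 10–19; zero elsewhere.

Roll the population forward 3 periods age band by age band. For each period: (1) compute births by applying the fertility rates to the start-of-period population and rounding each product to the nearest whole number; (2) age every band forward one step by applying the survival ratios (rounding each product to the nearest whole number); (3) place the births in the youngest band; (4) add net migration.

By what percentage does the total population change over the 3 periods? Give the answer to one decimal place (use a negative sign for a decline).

Period 1.
Births: 1520 * 0.26 = 395 ; 410 * 0.448 = 184 → 579
10–19: 280 * 0.968 = 271
20–29: 1750 * 0.956 = 1673
30–39: 1520 * 0.96 = 1459
40–49: 690 * 0.945 = 652
50+: 410 * 0.934 + 800 * 0.365 = 383 + 292 = 675
Net migration: 10–19 + 20 → 291
Population now: 0–9=579, 10–19=291, 20–29=1673, 30–39=1459, 40–49=652, 50+=675
Period 2.
Births: 1673 * 0.26 = 435 ; 652 * 0.448 = 292 → 727
10–19: 579 * 0.968 = 560
20–29: 291 * 0.956 = 278
30–39: 1673 * 0.96 = 1606
40–49: 1459 * 0.945 = 1379
50+: 652 * 0.934 + 675 * 0.365 = 609 + 246 = 855
Net migration: 10–19 + 20 → 580
Population now: 0–9=727, 10–19=580, 20–29=278, 30–39=1606, 40–49=1379, 50+=855
Period 3.
Births: 278 * 0.26 = 72 ; 1379 * 0.448 = 618 → 690
10–19: 727 * 0.968 = 704
20–29: 580 * 0.956 = 554
30–39: 278 * 0.96 = 267
40–49: 1606 * 0.945 = 1518
50+: 1379 * 0.934 + 855 * 0.365 = 1288 + 312 = 1600
Net migration: 10–19 + 20 → 724
Population now: 0–9=690, 10–19=724, 20–29=554, 30–39=267, 40–49=1518, 50+=1600
Total: 5450 → 5353; change = -97; percentage change = -1.8%

-1.8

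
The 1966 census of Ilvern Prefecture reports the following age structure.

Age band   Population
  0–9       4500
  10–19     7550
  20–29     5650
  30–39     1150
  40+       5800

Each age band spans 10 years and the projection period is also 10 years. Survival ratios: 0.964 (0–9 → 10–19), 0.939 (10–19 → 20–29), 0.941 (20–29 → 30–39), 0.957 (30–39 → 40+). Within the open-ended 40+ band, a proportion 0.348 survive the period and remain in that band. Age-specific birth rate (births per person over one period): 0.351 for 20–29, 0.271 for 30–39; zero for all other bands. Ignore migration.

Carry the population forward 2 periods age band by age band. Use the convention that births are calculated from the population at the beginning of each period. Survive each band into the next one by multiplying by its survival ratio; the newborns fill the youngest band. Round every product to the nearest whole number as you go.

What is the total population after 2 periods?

23058

(Groups numbered youngest = 1 to oldest = 5.)
Period 1.
Births: 5650 × 0.351 = 1983  |  1150 × 0.271 = 312 → 2295
Group 2: 4500 × 0.964 = 4338
Group 3: 7550 × 0.939 = 7089
Group 4: 5650 × 0.941 = 5317
Group 5: 1150 × 0.957 + 5800 × 0.348 = 1101 + 2018 = 3119
Population now: 0–9=2295, 10–19=4338, 20–29=7089, 30–39=5317, 40+=3119
Period 2.
Births: 7089 × 0.351 = 2488  |  5317 × 0.271 = 1441 → 3929
Group 2: 2295 × 0.964 = 2212
Group 3: 4338 × 0.939 = 4073
Group 4: 7089 × 0.941 = 6671
Group 5: 5317 × 0.957 + 3119 × 0.348 = 5088 + 1085 = 6173
Population now: 0–9=3929, 10–19=2212, 20–29=4073, 30–39=6671, 40+=6173
Total after period 2: 3929 + 2212 + 4073 + 6671 + 6173 = 23058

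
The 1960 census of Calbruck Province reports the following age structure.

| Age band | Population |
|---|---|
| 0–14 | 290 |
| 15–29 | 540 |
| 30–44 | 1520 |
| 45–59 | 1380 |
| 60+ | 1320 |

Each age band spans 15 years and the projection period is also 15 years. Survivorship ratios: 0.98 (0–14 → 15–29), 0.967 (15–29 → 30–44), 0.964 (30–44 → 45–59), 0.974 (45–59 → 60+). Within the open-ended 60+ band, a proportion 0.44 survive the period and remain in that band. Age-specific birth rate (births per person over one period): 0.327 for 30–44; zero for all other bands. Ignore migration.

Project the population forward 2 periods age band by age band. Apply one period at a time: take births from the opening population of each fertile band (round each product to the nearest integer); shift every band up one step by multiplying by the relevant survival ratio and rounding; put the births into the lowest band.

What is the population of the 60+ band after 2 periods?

2274

Numbering the groups 1..5 from youngest to oldest:
Period 1.
Births: 1520 × 0.327 = 497
Group 2: 290 × 0.98 = 284
Group 3: 540 × 0.967 = 522
Group 4: 1520 × 0.964 = 1465
Group 5: 1380 × 0.974 + 1320 × 0.44 = 1344 + 581 = 1925
End of period: [497, 284, 522, 1465, 1925]
Period 2.
Births: 522 × 0.327 = 171
Group 2: 497 × 0.98 = 487
Group 3: 284 × 0.967 = 275
Group 4: 522 × 0.964 = 503
Group 5: 1465 × 0.974 + 1925 × 0.44 = 1427 + 847 = 2274
End of period: [171, 487, 275, 503, 2274]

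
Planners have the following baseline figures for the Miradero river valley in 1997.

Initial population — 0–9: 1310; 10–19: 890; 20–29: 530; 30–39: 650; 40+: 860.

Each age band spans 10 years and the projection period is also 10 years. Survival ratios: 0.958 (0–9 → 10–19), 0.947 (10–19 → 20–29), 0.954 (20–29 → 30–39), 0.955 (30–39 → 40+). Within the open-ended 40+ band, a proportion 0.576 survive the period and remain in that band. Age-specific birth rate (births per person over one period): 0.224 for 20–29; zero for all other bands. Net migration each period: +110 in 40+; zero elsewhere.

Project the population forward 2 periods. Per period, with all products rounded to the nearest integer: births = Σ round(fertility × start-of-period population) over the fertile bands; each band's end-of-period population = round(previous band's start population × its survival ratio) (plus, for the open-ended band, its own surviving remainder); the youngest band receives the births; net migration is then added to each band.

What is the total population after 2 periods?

3594

Call the groups 1 to 5, youngest first.
After projecting period 1:
Births: 530 × 0.224 = 119
Group 2: 1310 × 0.958 = 1255
Group 3: 890 × 0.947 = 843
Group 4: 530 × 0.954 = 506
Group 5: 650 × 0.955 + 860 × 0.576 = 621 + 495 = 1116
Net migration: Group 5 + 110 → 1226
Population now: 0–9=119, 10–19=1255, 20–29=843, 30–39=506, 40+=1226
After projecting period 2:
Births: 843 × 0.224 = 189
Group 2: 119 × 0.958 = 114
Group 3: 1255 × 0.947 = 1188
Group 4: 843 × 0.954 = 804
Group 5: 506 × 0.955 + 1226 × 0.576 = 483 + 706 = 1189
Net migration: Group 5 + 110 → 1299
Population now: 0–9=189, 10–19=114, 20–29=1188, 30–39=804, 40+=1299
Total after period 2: 189 + 114 + 1188 + 804 + 1299 = 3594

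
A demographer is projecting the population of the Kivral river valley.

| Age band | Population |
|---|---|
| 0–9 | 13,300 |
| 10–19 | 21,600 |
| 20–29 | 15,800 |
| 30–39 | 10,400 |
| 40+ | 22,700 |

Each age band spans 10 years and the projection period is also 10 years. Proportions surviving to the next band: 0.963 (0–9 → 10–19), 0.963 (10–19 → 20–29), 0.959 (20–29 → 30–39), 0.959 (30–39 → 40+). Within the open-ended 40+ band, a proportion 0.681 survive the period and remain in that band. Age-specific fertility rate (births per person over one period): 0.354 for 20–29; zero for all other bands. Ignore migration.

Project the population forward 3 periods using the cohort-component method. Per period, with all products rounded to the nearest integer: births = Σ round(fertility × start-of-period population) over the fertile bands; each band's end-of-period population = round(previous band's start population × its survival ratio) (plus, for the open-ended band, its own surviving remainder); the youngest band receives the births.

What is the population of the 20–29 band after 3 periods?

5187

Let group 1 be 0–9 through group 5 = 40+.
[period 1]
Births: 15800 × 0.354 = 5593
Group 2: 13300 × 0.963 = 12808
Group 3: 21600 × 0.963 = 20801
Group 4: 15800 × 0.959 = 15152
Group 5: 10400 × 0.959 + 22700 × 0.681 = 9974 + 15459 = 25433
End of period: [5593, 12808, 20801, 15152, 25433]
[period 2]
Births: 20801 × 0.354 = 7364
Group 2: 5593 × 0.963 = 5386
Group 3: 12808 × 0.963 = 12334
Group 4: 20801 × 0.959 = 19948
Group 5: 15152 × 0.959 + 25433 × 0.681 = 14531 + 17320 = 31851
End of period: [7364, 5386, 12334, 19948, 31851]
[period 3]
Births: 12334 × 0.354 = 4366
Group 2: 7364 × 0.963 = 7092
Group 3: 5386 × 0.963 = 5187
Group 4: 12334 × 0.959 = 11828
Group 5: 19948 × 0.959 + 31851 × 0.681 = 19130 + 21691 = 40821
End of period: [4366, 7092, 5187, 11828, 40821]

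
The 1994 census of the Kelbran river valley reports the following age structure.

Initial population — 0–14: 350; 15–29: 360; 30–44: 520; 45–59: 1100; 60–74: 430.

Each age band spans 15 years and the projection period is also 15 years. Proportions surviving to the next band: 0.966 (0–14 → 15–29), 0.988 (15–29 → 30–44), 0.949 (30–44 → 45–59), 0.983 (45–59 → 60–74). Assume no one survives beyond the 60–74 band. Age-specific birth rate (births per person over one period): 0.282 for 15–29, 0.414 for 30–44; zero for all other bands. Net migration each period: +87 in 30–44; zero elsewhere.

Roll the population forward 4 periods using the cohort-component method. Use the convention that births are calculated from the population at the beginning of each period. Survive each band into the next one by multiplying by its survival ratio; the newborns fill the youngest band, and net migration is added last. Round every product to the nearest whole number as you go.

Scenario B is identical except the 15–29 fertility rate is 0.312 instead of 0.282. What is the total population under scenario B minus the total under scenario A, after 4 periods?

47

[period 1]
Births: 360 × 0.282 = 102 ; 520 × 0.414 = 215 ⇒ total 317
15–29: 350 × 0.966 = 338
30–44: 360 × 0.988 = 356
45–59: 520 × 0.949 = 493
60–74: 1100 × 0.983 = 1081
Net migration: 30–44 + 87 → 443
Giving 317 / 338 / 443 / 493 / 1081.
[period 2]
Births: 338 × 0.282 = 95 ; 443 × 0.414 = 183 ⇒ total 278
15–29: 317 × 0.966 = 306
30–44: 338 × 0.988 = 334
45–59: 443 × 0.949 = 420
60–74: 493 × 0.983 = 485
Net migration: 30–44 + 87 → 421
Giving 278 / 306 / 421 / 420 / 485.
[period 3]
Births: 306 × 0.282 = 86 ; 421 × 0.414 = 174 ⇒ total 260
15–29: 278 × 0.966 = 269
30–44: 306 × 0.988 = 302
45–59: 421 × 0.949 = 400
60–74: 420 × 0.983 = 413
Net migration: 30–44 + 87 → 389
Giving 260 / 269 / 389 / 400 / 413.
[period 4]
Births: 269 × 0.282 = 76 ; 389 × 0.414 = 161 ⇒ total 237
15–29: 260 × 0.966 = 251
30–44: 269 × 0.988 = 266
45–59: 389 × 0.949 = 369
60–74: 400 × 0.983 = 393
Net migration: 30–44 + 87 → 353
Giving 237 / 251 / 353 / 369 / 393.
Scenario A total after 4 periods: 1603
Scenario B projection —
[period 1]
Births: 360 × 0.312 = 112 ; 520 × 0.414 = 215 ⇒ total 327
15–29: 350 × 0.966 = 338
30–44: 360 × 0.988 = 356
45–59: 520 × 0.949 = 493
60–74: 1100 × 0.983 = 1081
Net migration: 30–44 + 87 → 443
Giving 327 / 338 / 443 / 493 / 1081.
[period 2]
Births: 338 × 0.312 = 105 ; 443 × 0.414 = 183 ⇒ total 288
15–29: 327 × 0.966 = 316
30–44: 338 × 0.988 = 334
45–59: 443 × 0.949 = 420
60–74: 493 × 0.983 = 485
Net migration: 30–44 + 87 → 421
Giving 288 / 316 / 421 / 420 / 485.
[period 3]
Births: 316 × 0.312 = 99 ; 421 × 0.414 = 174 ⇒ total 273
15–29: 288 × 0.966 = 278
30–44: 316 × 0.988 = 312
45–59: 421 × 0.949 = 400
60–74: 420 × 0.983 = 413
Net migration: 30–44 + 87 → 399
Giving 273 / 278 / 399 / 400 / 413.
[period 4]
Births: 278 × 0.312 = 87 ; 399 × 0.414 = 165 ⇒ total 252
15–29: 273 × 0.966 = 264
30–44: 278 × 0.988 = 275
45–59: 399 × 0.949 = 379
60–74: 400 × 0.983 = 393
Net migration: 30–44 + 87 → 362
Giving 252 / 264 / 362 / 379 / 393.
Scenario B total after 4 periods: 1650
Difference B − A = 1650 − 1603 = 47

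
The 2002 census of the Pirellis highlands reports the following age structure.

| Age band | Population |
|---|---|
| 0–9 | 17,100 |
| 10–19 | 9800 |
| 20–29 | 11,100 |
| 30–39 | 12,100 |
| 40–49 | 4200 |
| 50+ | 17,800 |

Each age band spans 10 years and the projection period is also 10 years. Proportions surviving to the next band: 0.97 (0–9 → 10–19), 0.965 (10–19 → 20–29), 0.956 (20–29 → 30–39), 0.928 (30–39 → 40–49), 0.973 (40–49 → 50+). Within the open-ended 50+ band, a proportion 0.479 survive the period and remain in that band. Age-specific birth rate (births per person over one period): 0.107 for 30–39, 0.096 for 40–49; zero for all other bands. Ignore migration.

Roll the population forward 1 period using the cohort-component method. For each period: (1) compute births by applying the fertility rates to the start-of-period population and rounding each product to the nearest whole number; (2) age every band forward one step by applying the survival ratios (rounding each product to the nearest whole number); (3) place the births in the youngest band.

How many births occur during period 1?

[period 1]
Births: 12100 × 0.107 = 1295  |  4200 × 0.096 = 403 → total 1698
10–19: 17100 × 0.97 = 16587
20–29: 9800 × 0.965 = 9457
30–39: 11100 × 0.956 = 10612
40–49: 12100 × 0.928 = 11229
50+: 4200 × 0.973 + 17800 × 0.479 = 4087 + 8526 = 12613
Giving 1698 / 16587 / 9457 / 10612 / 11229 / 12613.

1698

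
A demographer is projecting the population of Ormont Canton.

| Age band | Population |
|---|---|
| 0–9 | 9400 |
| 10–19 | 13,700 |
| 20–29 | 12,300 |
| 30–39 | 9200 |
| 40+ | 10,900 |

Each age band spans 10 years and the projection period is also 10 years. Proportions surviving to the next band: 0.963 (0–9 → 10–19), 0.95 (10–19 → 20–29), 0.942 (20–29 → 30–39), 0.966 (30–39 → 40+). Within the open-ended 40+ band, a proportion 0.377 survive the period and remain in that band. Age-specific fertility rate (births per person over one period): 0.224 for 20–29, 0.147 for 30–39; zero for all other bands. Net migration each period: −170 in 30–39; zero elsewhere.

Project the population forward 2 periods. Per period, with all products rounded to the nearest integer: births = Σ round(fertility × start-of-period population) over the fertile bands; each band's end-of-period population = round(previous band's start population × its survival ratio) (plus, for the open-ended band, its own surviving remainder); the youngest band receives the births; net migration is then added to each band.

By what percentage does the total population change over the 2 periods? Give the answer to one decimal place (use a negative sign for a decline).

-18.6

— Period 1 —
Births: 12300 × 0.224 = 2755 ; 9200 × 0.147 = 1352 — total 4107
10–19: 9400 × 0.963 = 9052
20–29: 13700 × 0.95 = 13015
30–39: 12300 × 0.942 = 11587
40+: 9200 × 0.966 + 10900 × 0.377 = 8887 + 4109 = 12996
Net migration: 30–39 − 170 → 11417
Population now: 0–9=4107, 10–19=9052, 20–29=13015, 30–39=11417, 40+=12996
— Period 2 —
Births: 13015 × 0.224 = 2915 ; 11417 × 0.147 = 1678 — total 4593
10–19: 4107 × 0.963 = 3955
20–29: 9052 × 0.95 = 8599
30–39: 13015 × 0.942 = 12260
40+: 11417 × 0.966 + 12996 × 0.377 = 11029 + 4899 = 15928
Net migration: 30–39 − 170 → 12090
Population now: 0–9=4593, 10–19=3955, 20–29=8599, 30–39=12090, 40+=15928
Total: 55500 → 45165; change = -10335; percentage change = -18.6%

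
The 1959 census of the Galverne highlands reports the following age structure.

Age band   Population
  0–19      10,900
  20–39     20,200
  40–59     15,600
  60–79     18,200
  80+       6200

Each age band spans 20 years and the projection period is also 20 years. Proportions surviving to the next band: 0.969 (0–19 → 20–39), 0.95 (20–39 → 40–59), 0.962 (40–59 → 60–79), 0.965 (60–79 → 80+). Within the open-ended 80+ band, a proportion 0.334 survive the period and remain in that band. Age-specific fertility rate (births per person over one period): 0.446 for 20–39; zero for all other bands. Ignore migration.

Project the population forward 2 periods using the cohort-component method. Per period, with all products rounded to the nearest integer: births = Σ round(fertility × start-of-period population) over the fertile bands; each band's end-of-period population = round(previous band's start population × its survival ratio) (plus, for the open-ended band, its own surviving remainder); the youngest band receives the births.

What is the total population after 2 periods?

[period 1]
Births: 20200 × 0.446 = 9009
20–39: 10900 × 0.969 = 10562
40–59: 20200 × 0.95 = 19190
60–79: 15600 × 0.962 = 15007
80+: 18200 × 0.965 + 6200 × 0.334 = 17563 + 2071 = 19634
→ [9009, 10562, 19190, 15007, 19634]
[period 2]
Births: 10562 × 0.446 = 4711
20–39: 9009 × 0.969 = 8730
40–59: 10562 × 0.95 = 10034
60–79: 19190 × 0.962 = 18461
80+: 15007 × 0.965 + 19634 × 0.334 = 14482 + 6558 = 21040
→ [4711, 8730, 10034, 18461, 21040]
Total after period 2: 4711 + 8730 + 10034 + 18461 + 21040 = 62976

62976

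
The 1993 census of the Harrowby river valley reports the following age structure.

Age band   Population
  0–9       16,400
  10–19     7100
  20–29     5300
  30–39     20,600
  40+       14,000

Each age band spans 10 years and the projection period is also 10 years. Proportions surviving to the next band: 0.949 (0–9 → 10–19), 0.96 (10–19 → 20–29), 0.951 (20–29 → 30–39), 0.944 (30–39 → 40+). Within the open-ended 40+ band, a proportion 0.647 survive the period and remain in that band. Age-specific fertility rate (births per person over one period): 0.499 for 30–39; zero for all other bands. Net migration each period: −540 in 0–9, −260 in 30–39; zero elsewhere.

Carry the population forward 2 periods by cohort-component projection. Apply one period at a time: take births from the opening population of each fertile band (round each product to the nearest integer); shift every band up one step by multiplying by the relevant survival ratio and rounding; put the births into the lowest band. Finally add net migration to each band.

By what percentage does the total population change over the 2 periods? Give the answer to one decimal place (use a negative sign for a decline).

(Groups numbered youngest = 1 to oldest = 5.)
Period 1:
Births: 20600 × 0.499 = 10279
Group 2: 16400 × 0.949 = 15564
Group 3: 7100 × 0.96 = 6816
Group 4: 5300 × 0.951 = 5040
Group 5: 20600 × 0.944 + 14000 × 0.647 = 19446 + 9058 = 28504
Net migration: Group 1 − 540 → 9739; Group 4 − 260 → 4780
Population now: 0–9=9739, 10–19=15564, 20–29=6816, 30–39=4780, 40+=28504
Period 2:
Births: 4780 × 0.499 = 2385
Group 2: 9739 × 0.949 = 9242
Group 3: 15564 × 0.96 = 14941
Group 4: 6816 × 0.951 = 6482
Group 5: 4780 × 0.944 + 28504 × 0.647 = 4512 + 18442 = 22954
Net migration: Group 1 − 540 → 1845; Group 4 − 260 → 6222
Population now: 0–9=1845, 10–19=9242, 20–29=14941, 30–39=6222, 40+=22954
Total: 63400 → 55204; change = -8196; percentage change = -12.9%

-12.9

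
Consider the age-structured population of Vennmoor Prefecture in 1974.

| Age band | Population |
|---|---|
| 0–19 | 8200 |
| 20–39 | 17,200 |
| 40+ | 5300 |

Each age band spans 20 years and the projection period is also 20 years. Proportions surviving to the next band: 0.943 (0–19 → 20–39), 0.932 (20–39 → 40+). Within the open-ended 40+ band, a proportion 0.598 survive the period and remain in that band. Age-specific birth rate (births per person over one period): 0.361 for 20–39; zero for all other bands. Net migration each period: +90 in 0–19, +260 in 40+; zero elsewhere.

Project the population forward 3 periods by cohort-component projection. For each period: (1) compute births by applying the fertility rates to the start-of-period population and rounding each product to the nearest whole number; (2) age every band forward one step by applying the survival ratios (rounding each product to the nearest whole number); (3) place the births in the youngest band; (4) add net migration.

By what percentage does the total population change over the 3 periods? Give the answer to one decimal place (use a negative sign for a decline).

-27.8

— Period 1 —
Births: 17200 × 0.361 = 6209
20–39: 8200 × 0.943 = 7733
40+: 17200 × 0.932 + 5300 × 0.598 = 16030 + 3169 = 19199
Net migration: 0–19 + 90 → 6299; 40+ + 260 → 19459
→ [6299, 7733, 19459]
— Period 2 —
Births: 7733 × 0.361 = 2792
20–39: 6299 × 0.943 = 5940
40+: 7733 × 0.932 + 19459 × 0.598 = 7207 + 11636 = 18843
Net migration: 0–19 + 90 → 2882; 40+ + 260 → 19103
→ [2882, 5940, 19103]
— Period 3 —
Births: 5940 × 0.361 = 2144
20–39: 2882 × 0.943 = 2718
40+: 5940 × 0.932 + 19103 × 0.598 = 5536 + 11424 = 16960
Net migration: 0–19 + 90 → 2234; 40+ + 260 → 17220
→ [2234, 2718, 17220]
Total: 30700 → 22172; change = -8528; percentage change = -27.8%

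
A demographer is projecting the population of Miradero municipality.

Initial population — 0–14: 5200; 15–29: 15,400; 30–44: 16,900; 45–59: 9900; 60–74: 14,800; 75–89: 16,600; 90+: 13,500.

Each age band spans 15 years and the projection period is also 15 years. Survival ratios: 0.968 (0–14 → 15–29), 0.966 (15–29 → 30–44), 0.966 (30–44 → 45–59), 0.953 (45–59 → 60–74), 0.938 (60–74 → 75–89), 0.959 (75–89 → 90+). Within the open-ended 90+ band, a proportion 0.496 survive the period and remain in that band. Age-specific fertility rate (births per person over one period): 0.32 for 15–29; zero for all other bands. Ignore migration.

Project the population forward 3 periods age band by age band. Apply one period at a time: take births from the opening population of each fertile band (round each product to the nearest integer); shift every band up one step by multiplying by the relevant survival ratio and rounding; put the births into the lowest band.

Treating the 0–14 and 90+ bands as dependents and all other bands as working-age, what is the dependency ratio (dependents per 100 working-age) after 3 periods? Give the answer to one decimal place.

Call the groups 1 to 7, youngest first.
— Period 1 —
Births: 15400 × 0.32 = 4928
Group 2: 5200 × 0.968 = 5034
Group 3: 15400 × 0.966 = 14876
Group 4: 16900 × 0.966 = 16325
Group 5: 9900 × 0.953 = 9435
Group 6: 14800 × 0.938 = 13882
Group 7: 16600 × 0.959 + 13500 × 0.496 = 15919 + 6696 = 22615
End of period: [4928, 5034, 14876, 16325, 9435, 13882, 22615]
— Period 2 —
Births: 5034 × 0.32 = 1611
Group 2: 4928 × 0.968 = 4770
Group 3: 5034 × 0.966 = 4863
Group 4: 14876 × 0.966 = 14370
Group 5: 16325 × 0.953 = 15558
Group 6: 9435 × 0.938 = 8850
Group 7: 13882 × 0.959 + 22615 × 0.496 = 13313 + 11217 = 24530
End of period: [1611, 4770, 4863, 14370, 15558, 8850, 24530]
— Period 3 —
Births: 4770 × 0.32 = 1526
Group 2: 1611 × 0.968 = 1559
Group 3: 4770 × 0.966 = 4608
Group 4: 4863 × 0.966 = 4698
Group 5: 14370 × 0.953 = 13695
Group 6: 15558 × 0.938 = 14593
Group 7: 8850 × 0.959 + 24530 × 0.496 = 8487 + 12167 = 20654
End of period: [1526, 1559, 4608, 4698, 13695, 14593, 20654]
Dependents (band 0–14 + band 90+) = 1526 + 20654 = 22180; working-age = 39153; ratio = 22180/39153 × 100 = 56.6

56.6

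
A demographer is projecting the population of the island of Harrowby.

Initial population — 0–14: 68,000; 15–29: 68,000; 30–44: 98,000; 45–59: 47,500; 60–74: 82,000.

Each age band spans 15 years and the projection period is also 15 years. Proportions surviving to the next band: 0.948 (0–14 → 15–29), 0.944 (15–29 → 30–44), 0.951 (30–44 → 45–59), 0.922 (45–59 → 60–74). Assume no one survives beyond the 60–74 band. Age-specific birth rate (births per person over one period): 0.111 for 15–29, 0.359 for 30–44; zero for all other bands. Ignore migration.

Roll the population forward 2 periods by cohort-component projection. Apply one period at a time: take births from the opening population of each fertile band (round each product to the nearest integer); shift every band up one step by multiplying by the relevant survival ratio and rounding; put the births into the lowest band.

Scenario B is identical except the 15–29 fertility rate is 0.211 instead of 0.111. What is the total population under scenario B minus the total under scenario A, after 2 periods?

12892

Numbering the groups 1..5 from youngest to oldest:
After projecting period 1:
Births: 68000 × 0.111 = 7548 ; 98000 × 0.359 = 35182 → total 42730
Group 2: 68000 × 0.948 = 64464
Group 3: 68000 × 0.944 = 64192
Group 4: 98000 × 0.951 = 93198
Group 5: 47500 × 0.922 = 43795
Population now: 0–14=42730, 15–29=64464, 30–44=64192, 45–59=93198, 60–74=43795
After projecting period 2:
Births: 64464 × 0.111 = 7156 ; 64192 × 0.359 = 23045 → total 30201
Group 2: 42730 × 0.948 = 40508
Group 3: 64464 × 0.944 = 60854
Group 4: 64192 × 0.951 = 61047
Group 5: 93198 × 0.922 = 85929
Population now: 0–14=30201, 15–29=40508, 30–44=60854, 45–59=61047, 60–74=85929
Scenario A total after 2 periods: 278539
Scenario B projection —
After projecting period 1:
Births: 68000 × 0.211 = 14348 ; 98000 × 0.359 = 35182 → total 49530
Group 2: 68000 × 0.948 = 64464
Group 3: 68000 × 0.944 = 64192
Group 4: 98000 × 0.951 = 93198
Group 5: 47500 × 0.922 = 43795
Population now: 0–14=49530, 15–29=64464, 30–44=64192, 45–59=93198, 60–74=43795
After projecting period 2:
Births: 64464 × 0.211 = 13602 ; 64192 × 0.359 = 23045 → total 36647
Group 2: 49530 × 0.948 = 46954
Group 3: 64464 × 0.944 = 60854
Group 4: 64192 × 0.951 = 61047
Group 5: 93198 × 0.922 = 85929
Population now: 0–14=36647, 15–29=46954, 30–44=60854, 45–59=61047, 60–74=85929
Scenario B total after 2 periods: 291431
Difference B − A = 291431 − 278539 = 12892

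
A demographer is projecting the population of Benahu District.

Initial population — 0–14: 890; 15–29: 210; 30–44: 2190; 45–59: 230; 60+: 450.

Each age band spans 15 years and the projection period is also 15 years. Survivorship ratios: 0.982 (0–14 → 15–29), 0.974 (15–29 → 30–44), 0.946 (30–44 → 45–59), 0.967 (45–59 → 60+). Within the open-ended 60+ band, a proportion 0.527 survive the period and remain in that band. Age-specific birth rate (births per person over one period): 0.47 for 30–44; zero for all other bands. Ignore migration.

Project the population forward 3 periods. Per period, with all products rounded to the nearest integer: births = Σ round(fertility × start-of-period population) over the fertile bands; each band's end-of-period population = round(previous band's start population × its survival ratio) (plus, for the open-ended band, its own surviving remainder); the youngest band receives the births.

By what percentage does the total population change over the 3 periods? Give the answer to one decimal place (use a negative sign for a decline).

[period 1]
Births: 2190 × 0.47 = 1029
15–29: 890 × 0.982 = 874
30–44: 210 × 0.974 = 205
45–59: 2190 × 0.946 = 2072
60+: 230 × 0.967 + 450 × 0.527 = 222 + 237 = 459
End of period: [1029, 874, 205, 2072, 459]
[period 2]
Births: 205 × 0.47 = 96
15–29: 1029 × 0.982 = 1010
30–44: 874 × 0.974 = 851
45–59: 205 × 0.946 = 194
60+: 2072 × 0.967 + 459 × 0.527 = 2004 + 242 = 2246
End of period: [96, 1010, 851, 194, 2246]
[period 3]
Births: 851 × 0.47 = 400
15–29: 96 × 0.982 = 94
30–44: 1010 × 0.974 = 984
45–59: 851 × 0.946 = 805
60+: 194 × 0.967 + 2246 × 0.527 = 188 + 1184 = 1372
End of period: [400, 94, 984, 805, 1372]
Total: 3970 → 3655; change = -315; percentage change = -7.9%

-7.9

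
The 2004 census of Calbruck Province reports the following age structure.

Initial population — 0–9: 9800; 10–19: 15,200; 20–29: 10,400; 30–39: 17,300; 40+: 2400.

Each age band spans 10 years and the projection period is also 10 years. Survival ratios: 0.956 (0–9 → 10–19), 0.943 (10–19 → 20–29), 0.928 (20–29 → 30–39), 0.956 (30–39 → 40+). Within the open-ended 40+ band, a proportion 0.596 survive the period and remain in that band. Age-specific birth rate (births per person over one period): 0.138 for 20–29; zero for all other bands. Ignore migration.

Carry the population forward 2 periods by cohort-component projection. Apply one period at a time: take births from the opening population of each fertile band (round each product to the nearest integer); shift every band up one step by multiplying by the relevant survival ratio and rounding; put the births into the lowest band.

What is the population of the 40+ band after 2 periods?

(Groups numbered youngest = 1 to oldest = 5.)
After projecting period 1:
Births: 10400 × 0.138 = 1435
Group 2: 9800 × 0.956 = 9369
Group 3: 15200 × 0.943 = 14334
Group 4: 10400 × 0.928 = 9651
Group 5: 17300 × 0.956 + 2400 × 0.596 = 16539 + 1430 = 17969
Giving 1435 / 9369 / 14334 / 9651 / 17969.
After projecting period 2:
Births: 14334 × 0.138 = 1978
Group 2: 1435 × 0.956 = 1372
Group 3: 9369 × 0.943 = 8835
Group 4: 14334 × 0.928 = 13302
Group 5: 9651 × 0.956 + 17969 × 0.596 = 9226 + 10710 = 19936
Giving 1978 / 1372 / 8835 / 13302 / 19936.

19936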